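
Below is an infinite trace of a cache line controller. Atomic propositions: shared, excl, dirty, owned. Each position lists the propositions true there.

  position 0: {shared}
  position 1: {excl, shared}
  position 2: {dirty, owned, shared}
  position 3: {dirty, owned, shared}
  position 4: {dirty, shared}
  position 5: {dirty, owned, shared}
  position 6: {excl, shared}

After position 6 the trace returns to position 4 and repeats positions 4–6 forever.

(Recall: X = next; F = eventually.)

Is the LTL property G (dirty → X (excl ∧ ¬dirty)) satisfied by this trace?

dirty → X (excl ∧ ¬dirty) must hold at every position from 0 onward. It fails at position 2, so G (dirty → X (excl ∧ ¬dirty)) is false.
Positions where dirty holds: 2, 3, 4, 5.
Check X (excl ∧ ¬dirty) at each: 2→fails, 3→fails, 4→fails, 5→ok.

Does not hold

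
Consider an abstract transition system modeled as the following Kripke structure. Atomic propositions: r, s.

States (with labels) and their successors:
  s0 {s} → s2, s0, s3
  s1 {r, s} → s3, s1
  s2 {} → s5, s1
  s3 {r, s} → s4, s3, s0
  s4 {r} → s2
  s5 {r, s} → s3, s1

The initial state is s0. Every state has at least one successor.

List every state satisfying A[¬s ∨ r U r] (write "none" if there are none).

States satisfying ¬s ∨ r: {s1, s2, s3, s4, s5}.
States satisfying r: {s1, s3, s4, s5}.
States satisfying A[¬s ∨ r U r]: {s1, s2, s3, s4, s5}.

{s1, s2, s3, s4, s5}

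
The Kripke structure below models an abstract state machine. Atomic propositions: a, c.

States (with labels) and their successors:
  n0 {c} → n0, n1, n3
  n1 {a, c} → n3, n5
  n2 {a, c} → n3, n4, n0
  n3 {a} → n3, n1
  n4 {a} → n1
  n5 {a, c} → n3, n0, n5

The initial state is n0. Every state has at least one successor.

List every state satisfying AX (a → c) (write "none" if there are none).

States satisfying a → c: {n0, n1, n2, n5}.
States satisfying AX (a → c): {n4}.

{n4}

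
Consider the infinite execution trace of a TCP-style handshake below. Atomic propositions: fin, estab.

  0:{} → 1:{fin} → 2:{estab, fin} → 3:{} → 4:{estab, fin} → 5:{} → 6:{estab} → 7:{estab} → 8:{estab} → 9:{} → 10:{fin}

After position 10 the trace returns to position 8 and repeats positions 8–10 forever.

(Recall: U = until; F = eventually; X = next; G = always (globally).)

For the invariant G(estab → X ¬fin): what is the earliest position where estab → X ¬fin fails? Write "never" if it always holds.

never

estab → X ¬fin holds at every position 0..10, and those are all the positions the trace ever visits, so the invariant G(estab → X ¬fin) is never violated.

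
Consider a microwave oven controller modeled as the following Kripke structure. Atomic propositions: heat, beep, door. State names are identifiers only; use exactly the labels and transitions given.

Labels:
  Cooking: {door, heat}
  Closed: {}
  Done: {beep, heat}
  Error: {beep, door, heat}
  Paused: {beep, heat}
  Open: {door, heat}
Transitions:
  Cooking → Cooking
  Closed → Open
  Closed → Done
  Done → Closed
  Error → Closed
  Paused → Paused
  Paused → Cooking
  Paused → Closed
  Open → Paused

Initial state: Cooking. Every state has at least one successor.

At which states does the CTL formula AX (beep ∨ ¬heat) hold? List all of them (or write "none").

{Done, Error, Open}

States satisfying beep ∨ ¬heat: {Closed, Done, Error, Paused}.
States satisfying AX (beep ∨ ¬heat): {Done, Error, Open}.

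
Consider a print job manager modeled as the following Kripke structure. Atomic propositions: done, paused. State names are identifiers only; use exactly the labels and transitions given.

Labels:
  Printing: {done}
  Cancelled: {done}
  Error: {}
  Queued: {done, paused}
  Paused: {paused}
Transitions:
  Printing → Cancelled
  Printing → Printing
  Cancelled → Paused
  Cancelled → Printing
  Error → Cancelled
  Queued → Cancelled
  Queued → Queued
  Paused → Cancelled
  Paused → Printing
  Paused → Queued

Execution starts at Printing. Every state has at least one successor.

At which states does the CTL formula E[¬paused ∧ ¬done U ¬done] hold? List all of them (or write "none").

States satisfying ¬paused ∧ ¬done: {Error}.
States satisfying ¬done: {Error, Paused}.
States satisfying E[¬paused ∧ ¬done U ¬done]: {Error, Paused}.

{Error, Paused}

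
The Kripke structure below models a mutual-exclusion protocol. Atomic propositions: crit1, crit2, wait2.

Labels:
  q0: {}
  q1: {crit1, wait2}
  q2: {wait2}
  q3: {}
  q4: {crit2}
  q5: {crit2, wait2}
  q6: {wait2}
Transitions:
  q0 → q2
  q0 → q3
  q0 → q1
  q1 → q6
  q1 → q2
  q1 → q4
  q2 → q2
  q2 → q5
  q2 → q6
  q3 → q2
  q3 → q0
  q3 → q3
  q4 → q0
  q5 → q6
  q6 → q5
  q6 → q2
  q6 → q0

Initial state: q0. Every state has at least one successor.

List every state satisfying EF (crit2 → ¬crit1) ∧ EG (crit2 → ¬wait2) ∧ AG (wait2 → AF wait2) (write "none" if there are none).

States satisfying crit2 → ¬crit1: {q0, q1, q2, q3, q4, q5, q6}.
States satisfying EF (crit2 → ¬crit1): {q0, q1, q2, q3, q4, q5, q6}.
States satisfying crit2 → ¬wait2: {q0, q1, q2, q3, q4, q6}.
States satisfying EG (crit2 → ¬wait2): {q0, q1, q2, q3, q4, q6}.
States satisfying wait2 → AF wait2: {q0, q1, q2, q3, q4, q5, q6}.
States satisfying AG (wait2 → AF wait2): {q0, q1, q2, q3, q4, q5, q6}.
States satisfying EG (crit2 → ¬wait2) ∧ AG (wait2 → AF wait2): {q0, q1, q2, q3, q4, q6}.
States satisfying EF (crit2 → ¬crit1) ∧ EG (crit2 → ¬wait2) ∧ AG (wait2 → AF wait2): {q0, q1, q2, q3, q4, q6}.

{q0, q1, q2, q3, q4, q6}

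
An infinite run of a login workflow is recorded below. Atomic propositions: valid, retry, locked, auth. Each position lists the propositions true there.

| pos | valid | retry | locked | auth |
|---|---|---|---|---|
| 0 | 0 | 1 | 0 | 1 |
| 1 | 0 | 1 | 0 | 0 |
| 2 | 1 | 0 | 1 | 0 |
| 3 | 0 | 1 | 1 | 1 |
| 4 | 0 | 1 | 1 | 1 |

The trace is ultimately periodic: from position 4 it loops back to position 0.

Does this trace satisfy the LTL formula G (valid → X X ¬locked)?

Violated

valid → X X ¬locked must hold at every position from 0 onward. It fails at position 2, so G (valid → X X ¬locked) is false.
Positions where valid holds: 2.
Check X X ¬locked at each: 2→fails.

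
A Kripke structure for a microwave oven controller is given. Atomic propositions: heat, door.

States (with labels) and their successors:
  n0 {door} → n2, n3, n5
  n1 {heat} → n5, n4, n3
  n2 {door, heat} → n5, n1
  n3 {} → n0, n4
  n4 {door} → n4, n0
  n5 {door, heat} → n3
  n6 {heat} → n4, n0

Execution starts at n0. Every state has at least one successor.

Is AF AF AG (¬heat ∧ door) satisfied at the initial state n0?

States satisfying AF AG (¬heat ∧ door): ∅.
States satisfying AF AF AG (¬heat ∧ door): ∅.
There is a path from n0 along which AF AG (¬heat ∧ door) never holds.
n0 ∉ Sat(AF AF AG (¬heat ∧ door)).

Violated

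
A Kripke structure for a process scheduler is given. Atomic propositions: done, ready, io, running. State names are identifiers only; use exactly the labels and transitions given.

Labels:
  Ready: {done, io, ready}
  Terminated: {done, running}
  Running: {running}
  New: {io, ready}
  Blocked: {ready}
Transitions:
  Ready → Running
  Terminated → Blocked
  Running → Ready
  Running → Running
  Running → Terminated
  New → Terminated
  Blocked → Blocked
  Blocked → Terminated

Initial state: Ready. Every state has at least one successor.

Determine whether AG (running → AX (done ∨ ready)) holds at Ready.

States satisfying running → AX (done ∨ ready): {Ready, Terminated, New, Blocked}.
States satisfying AG (running → AX (done ∨ ready)): {Terminated, New, Blocked}.
Running is reachable from Ready and violates running → AX (done ∨ ready), so AG fails at Ready.
Ready ∉ Sat(AG (running → AX (done ∨ ready))).

No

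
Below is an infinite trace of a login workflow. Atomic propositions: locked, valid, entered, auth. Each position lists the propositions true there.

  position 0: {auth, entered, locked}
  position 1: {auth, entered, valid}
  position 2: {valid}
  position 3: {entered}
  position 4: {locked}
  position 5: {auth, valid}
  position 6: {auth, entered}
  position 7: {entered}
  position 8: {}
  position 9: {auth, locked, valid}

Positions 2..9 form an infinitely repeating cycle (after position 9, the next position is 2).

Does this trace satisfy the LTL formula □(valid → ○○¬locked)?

No

valid → ○○¬locked must hold at every position from 0 onward. It fails at position 2, so □(valid → ○○¬locked) is false.
Positions where valid holds: 1, 2, 5, 9.
Check ○○¬locked at each: 1→ok, 2→fails, 5→ok, 9→ok.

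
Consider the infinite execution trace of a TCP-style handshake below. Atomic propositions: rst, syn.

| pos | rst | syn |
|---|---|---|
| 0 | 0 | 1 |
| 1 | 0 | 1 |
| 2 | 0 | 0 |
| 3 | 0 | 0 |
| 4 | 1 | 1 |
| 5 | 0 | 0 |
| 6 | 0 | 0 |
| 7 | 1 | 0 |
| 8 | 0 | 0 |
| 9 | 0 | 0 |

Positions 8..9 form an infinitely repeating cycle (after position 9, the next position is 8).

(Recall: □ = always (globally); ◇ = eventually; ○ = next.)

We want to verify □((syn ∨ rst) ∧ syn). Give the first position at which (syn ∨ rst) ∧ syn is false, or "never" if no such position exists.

Check (syn ∨ rst) ∧ syn at each position in order: 0 ✓, 1 ✓.
At position 2 the labels are {}, so (syn ∨ rst) ∧ syn is false there. This is the first violation.

2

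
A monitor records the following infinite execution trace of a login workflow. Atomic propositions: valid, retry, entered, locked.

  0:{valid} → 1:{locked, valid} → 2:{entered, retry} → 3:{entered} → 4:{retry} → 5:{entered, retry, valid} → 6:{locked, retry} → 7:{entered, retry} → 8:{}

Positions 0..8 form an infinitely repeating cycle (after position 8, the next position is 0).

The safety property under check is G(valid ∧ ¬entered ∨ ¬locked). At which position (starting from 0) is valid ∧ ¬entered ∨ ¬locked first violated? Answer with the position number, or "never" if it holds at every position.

6

Check valid ∧ ¬entered ∨ ¬locked at each position in order: 0 ✓, 1 ✓, 2 ✓, 3 ✓, 4 ✓, 5 ✓.
At position 6 the labels are {locked, retry}, so valid ∧ ¬entered ∨ ¬locked is false there. This is the first violation.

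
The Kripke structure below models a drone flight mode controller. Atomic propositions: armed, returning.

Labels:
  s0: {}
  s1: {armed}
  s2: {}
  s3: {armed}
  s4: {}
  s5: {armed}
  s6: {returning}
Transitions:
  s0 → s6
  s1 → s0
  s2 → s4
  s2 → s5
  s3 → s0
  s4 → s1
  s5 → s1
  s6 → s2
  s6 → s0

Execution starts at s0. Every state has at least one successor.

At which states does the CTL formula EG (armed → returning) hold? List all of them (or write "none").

States satisfying armed → returning: {s0, s2, s4, s6}.
States satisfying EG (armed → returning): {s0, s6}.

{s0, s6}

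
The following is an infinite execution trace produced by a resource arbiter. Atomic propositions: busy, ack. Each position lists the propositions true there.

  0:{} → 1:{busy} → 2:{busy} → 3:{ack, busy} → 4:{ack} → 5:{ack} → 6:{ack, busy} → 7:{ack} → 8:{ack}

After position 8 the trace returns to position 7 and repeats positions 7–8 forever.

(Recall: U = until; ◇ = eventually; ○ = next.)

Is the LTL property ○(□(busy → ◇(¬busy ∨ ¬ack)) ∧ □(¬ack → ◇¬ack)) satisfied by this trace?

Yes

The position after 0 is 1; □(busy → ◇(¬busy ∨ ¬ack)) ∧ □(¬ack → ◇¬ack) is true there.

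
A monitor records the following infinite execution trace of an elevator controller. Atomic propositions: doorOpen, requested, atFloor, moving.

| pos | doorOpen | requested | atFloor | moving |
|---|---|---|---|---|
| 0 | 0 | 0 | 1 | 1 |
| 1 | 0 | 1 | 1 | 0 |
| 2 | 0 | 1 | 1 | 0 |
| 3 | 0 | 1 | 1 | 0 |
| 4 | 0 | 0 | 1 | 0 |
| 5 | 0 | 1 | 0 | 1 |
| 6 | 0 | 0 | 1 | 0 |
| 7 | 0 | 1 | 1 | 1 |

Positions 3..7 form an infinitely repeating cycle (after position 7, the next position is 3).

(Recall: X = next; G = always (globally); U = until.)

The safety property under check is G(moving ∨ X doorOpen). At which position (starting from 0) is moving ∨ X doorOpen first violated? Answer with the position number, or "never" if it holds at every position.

1

Check moving ∨ X doorOpen at each position in order: 0 ✓.
At position 1 the labels are {atFloor, requested} and the next position 2 has {atFloor, requested}, so moving ∨ X doorOpen is false there. This is the first violation.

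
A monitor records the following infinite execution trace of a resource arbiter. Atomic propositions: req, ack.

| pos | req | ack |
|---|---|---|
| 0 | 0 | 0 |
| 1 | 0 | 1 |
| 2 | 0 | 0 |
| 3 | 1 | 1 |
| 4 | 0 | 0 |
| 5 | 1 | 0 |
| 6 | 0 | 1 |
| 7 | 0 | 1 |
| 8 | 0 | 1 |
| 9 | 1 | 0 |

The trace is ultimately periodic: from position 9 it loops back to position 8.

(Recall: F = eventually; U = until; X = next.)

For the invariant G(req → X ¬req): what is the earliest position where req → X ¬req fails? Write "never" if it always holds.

never

req → X ¬req holds at every position 0..9, and those are all the positions the trace ever visits, so the invariant G(req → X ¬req) is never violated.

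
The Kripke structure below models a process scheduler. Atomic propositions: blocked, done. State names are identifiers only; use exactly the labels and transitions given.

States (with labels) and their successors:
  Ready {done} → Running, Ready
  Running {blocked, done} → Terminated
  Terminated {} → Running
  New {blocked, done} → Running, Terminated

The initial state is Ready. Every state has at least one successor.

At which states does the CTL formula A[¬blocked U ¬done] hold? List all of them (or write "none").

States satisfying ¬blocked: {Ready, Terminated}.
States satisfying ¬done: {Terminated}.
States satisfying A[¬blocked U ¬done]: {Terminated}.

{Terminated}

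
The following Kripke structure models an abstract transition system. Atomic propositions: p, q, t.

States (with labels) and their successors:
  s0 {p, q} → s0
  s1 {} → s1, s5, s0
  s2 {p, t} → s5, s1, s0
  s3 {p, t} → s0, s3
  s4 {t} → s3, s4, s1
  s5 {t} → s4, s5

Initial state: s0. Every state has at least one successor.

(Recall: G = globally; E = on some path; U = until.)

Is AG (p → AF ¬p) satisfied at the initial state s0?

States satisfying p → AF ¬p: {s1, s4, s5}.
States satisfying AG (p → AF ¬p): ∅.
s0 is reachable from s0 and violates p → AF ¬p, so AG fails at s0.
s0 ∉ Sat(AG (p → AF ¬p)).

No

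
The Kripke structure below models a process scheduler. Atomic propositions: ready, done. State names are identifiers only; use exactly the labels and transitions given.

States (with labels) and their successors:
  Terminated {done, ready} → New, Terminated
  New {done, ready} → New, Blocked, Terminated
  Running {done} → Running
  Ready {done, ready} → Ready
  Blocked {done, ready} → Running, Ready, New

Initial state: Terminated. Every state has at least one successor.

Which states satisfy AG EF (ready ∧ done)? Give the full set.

States satisfying EF (ready ∧ done): {Terminated, New, Ready, Blocked}.
States satisfying AG EF (ready ∧ done): {Ready}.

{Ready}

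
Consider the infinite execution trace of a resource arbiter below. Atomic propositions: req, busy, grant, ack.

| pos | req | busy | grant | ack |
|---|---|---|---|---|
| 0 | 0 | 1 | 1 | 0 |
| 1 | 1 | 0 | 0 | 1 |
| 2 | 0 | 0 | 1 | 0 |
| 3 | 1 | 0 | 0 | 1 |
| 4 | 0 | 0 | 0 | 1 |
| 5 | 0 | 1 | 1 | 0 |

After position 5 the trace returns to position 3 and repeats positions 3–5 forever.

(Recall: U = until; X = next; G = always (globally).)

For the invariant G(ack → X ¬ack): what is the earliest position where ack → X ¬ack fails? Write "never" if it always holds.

3

Check ack → X ¬ack at each position in order: 0 ✓, 1 ✓, 2 ✓.
At position 3 the labels are {ack, req} and the next position 4 has {ack}, so ack → X ¬ack is false there. This is the first violation.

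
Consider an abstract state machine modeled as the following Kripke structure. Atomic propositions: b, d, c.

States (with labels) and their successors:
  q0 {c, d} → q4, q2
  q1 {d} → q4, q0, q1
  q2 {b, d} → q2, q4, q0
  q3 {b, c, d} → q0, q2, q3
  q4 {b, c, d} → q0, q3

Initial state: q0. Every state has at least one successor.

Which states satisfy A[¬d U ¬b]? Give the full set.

States satisfying ¬d: ∅.
States satisfying ¬b: {q0, q1}.
States satisfying A[¬d U ¬b]: {q0, q1}.

{q0, q1}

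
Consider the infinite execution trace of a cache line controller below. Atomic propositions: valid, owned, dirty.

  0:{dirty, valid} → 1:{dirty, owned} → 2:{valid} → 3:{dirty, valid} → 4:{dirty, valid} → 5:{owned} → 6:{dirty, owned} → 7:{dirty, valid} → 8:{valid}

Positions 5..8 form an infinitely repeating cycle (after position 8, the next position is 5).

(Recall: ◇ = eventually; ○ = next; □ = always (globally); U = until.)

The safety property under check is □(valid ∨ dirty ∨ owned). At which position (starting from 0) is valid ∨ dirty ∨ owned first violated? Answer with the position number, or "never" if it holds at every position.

never

valid ∨ dirty ∨ owned holds at every position 0..8, and those are all the positions the trace ever visits, so the invariant □(valid ∨ dirty ∨ owned) is never violated.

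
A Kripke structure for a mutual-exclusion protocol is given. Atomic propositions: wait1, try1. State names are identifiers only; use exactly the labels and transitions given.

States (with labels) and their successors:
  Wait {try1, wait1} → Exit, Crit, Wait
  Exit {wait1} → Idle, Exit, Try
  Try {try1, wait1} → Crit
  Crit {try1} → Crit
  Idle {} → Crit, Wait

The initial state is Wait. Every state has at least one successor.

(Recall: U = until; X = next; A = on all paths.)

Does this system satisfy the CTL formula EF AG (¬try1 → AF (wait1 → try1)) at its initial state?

States satisfying AG (¬try1 → AF (wait1 → try1)): {Try, Crit}.
States satisfying EF AG (¬try1 → AF (wait1 → try1)): {Wait, Exit, Try, Crit, Idle}.
Some path from Wait reaches a state where AG (¬try1 → AF (wait1 → try1)) holds.
Wait ∈ Sat(EF AG (¬try1 → AF (wait1 → try1))).

Holds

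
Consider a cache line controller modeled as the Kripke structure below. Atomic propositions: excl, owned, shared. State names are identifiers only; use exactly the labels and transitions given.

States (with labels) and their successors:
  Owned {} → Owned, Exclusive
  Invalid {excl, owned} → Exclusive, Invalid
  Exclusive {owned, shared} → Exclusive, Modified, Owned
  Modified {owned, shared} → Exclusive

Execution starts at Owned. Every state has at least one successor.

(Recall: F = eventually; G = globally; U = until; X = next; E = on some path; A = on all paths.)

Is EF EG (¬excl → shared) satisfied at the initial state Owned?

States satisfying EG (¬excl → shared): {Invalid, Exclusive, Modified}.
States satisfying EF EG (¬excl → shared): {Owned, Invalid, Exclusive, Modified}.
Some path from Owned reaches a state where EG (¬excl → shared) holds.
Owned ∈ Sat(EF EG (¬excl → shared)).

Holds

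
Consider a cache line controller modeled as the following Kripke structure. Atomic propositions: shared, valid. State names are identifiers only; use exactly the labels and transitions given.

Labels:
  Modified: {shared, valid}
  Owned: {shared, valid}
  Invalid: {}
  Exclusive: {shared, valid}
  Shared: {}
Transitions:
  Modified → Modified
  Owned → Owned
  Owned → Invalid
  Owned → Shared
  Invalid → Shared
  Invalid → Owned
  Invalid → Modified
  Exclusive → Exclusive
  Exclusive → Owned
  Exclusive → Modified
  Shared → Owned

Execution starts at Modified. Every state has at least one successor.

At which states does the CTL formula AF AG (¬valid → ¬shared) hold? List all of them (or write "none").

States satisfying AG (¬valid → ¬shared): {Modified, Owned, Invalid, Exclusive, Shared}.
States satisfying AF AG (¬valid → ¬shared): {Modified, Owned, Invalid, Exclusive, Shared}.

{Modified, Owned, Invalid, Exclusive, Shared}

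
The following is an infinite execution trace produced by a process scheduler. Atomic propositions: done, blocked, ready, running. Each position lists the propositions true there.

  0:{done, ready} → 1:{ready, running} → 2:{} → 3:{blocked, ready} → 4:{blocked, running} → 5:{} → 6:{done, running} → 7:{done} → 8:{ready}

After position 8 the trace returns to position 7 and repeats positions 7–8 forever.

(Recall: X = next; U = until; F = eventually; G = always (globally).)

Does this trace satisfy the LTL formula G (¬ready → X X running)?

¬ready → X X running must hold at every position from 0 onward. It fails at position 5, so G (¬ready → X X running) is false.
Positions where ¬ready holds: 2, 4, 5, 6, 7.
Check X X running at each: 2→ok, 4→ok, 5→fails, 6→fails, 7→fails.

Does not hold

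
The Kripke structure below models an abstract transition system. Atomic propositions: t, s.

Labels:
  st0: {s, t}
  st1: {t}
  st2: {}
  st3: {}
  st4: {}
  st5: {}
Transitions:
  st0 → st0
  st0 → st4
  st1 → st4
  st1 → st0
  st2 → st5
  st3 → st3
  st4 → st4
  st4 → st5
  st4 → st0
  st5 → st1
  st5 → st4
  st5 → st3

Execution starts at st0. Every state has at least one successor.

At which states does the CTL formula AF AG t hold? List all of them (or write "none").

States satisfying AG t: ∅.
States satisfying AF AG t: ∅.

none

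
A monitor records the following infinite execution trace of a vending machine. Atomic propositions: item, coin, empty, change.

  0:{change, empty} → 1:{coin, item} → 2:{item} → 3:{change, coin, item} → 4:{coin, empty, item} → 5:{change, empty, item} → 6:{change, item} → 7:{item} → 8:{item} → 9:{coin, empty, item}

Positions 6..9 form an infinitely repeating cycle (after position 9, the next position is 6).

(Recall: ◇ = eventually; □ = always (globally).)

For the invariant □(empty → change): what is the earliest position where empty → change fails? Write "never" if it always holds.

4

Check empty → change at each position in order: 0 ✓, 1 ✓, 2 ✓, 3 ✓.
At position 4 the labels are {coin, empty, item}, so empty → change is false there. This is the first violation.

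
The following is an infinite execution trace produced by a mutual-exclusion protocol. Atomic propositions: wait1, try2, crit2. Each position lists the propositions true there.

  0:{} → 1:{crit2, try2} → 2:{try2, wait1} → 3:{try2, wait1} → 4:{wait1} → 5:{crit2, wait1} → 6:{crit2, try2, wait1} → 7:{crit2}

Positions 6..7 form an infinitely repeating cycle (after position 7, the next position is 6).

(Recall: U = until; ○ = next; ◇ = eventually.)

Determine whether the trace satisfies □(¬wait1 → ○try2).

¬wait1 → ○try2 holds at every position 0..7, and those are all positions ever visited, so □(¬wait1 → ○try2) holds.
Positions where ¬wait1 holds: 0, 1, 7.
Check ○try2 at each: 0→ok, 1→ok, 7→ok.

Satisfied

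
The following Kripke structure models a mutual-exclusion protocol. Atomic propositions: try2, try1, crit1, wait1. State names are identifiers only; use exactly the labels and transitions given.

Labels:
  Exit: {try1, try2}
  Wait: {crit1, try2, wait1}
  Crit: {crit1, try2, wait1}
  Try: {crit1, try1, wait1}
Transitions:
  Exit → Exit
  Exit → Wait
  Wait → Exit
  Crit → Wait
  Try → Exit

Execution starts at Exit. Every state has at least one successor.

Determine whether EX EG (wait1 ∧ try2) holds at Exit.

States satisfying EG (wait1 ∧ try2): ∅.
States satisfying EX EG (wait1 ∧ try2): ∅.
No suitable path/successor from Exit witnesses the formula.
Exit ∉ Sat(EX EG (wait1 ∧ try2)).

No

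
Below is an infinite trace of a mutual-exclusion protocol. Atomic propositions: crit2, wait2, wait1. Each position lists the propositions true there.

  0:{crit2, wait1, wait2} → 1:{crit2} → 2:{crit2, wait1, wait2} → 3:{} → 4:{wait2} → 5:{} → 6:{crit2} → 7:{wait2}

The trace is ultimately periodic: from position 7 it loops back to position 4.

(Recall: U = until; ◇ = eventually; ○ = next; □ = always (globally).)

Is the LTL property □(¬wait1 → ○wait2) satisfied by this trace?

No

¬wait1 → ○wait2 must hold at every position from 0 onward. It fails at position 4, so □(¬wait1 → ○wait2) is false.
Positions where ¬wait1 holds: 1, 3, 4, 5, 6, 7.
Check ○wait2 at each: 1→ok, 3→ok, 4→fails, 5→fails, 6→ok, 7→ok.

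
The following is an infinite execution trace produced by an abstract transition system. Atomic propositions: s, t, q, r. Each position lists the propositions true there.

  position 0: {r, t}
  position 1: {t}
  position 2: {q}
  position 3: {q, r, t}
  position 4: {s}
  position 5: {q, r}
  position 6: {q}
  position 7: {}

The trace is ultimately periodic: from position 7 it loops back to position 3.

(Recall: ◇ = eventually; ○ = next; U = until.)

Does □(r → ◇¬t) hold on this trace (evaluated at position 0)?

r → ◇¬t holds at every position 0..7, and those are all positions ever visited, so □(r → ◇¬t) holds.
Positions where r holds: 0, 3, 5.
Check ◇¬t at each: 0→ok, 3→ok, 5→ok.

Holds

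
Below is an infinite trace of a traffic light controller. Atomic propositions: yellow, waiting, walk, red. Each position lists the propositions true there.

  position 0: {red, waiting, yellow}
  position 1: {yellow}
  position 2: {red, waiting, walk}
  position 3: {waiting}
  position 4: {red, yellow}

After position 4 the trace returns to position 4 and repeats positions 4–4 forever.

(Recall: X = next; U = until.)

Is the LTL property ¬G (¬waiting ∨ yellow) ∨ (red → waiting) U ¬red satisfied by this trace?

Walking from position 0: ¬red first holds at position 1, and red → waiting holds at every earlier position along the way, so (red → waiting) U ¬red holds.
At position 0: ¬G (¬waiting ∨ yellow) is true; (red → waiting) U ¬red is true; so ¬G (¬waiting ∨ yellow) ∨ (red → waiting) U ¬red is true.

Yes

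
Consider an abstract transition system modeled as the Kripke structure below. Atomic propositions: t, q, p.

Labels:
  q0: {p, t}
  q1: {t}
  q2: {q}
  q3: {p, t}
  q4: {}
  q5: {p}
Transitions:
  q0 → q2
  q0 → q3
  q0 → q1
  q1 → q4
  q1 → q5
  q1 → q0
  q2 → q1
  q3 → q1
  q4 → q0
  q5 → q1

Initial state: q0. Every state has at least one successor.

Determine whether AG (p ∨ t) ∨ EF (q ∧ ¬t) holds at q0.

Satisfied

States satisfying p ∨ t: {q0, q1, q3, q5}.
States satisfying AG (p ∨ t): ∅.
States satisfying q ∧ ¬t: {q2}.
States satisfying EF (q ∧ ¬t): {q0, q1, q2, q3, q4, q5}.
States satisfying AG (p ∨ t) ∨ EF (q ∧ ¬t): {q0, q1, q2, q3, q4, q5}.
q0 ∈ Sat(AG (p ∨ t) ∨ EF (q ∧ ¬t)).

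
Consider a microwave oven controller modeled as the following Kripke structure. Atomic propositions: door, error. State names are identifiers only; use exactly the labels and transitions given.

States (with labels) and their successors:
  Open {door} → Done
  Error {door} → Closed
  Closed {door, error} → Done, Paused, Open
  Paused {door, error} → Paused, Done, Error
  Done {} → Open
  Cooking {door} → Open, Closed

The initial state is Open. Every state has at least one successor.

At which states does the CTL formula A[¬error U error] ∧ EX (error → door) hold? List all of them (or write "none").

States satisfying ¬error: {Open, Error, Done, Cooking}.
States satisfying error: {Closed, Paused}.
States satisfying A[¬error U error]: {Error, Closed, Paused}.
States satisfying error → door: {Open, Error, Closed, Paused, Done, Cooking}.
States satisfying EX (error → door): {Open, Error, Closed, Paused, Done, Cooking}.
States satisfying A[¬error U error] ∧ EX (error → door): {Error, Closed, Paused}.

{Error, Closed, Paused}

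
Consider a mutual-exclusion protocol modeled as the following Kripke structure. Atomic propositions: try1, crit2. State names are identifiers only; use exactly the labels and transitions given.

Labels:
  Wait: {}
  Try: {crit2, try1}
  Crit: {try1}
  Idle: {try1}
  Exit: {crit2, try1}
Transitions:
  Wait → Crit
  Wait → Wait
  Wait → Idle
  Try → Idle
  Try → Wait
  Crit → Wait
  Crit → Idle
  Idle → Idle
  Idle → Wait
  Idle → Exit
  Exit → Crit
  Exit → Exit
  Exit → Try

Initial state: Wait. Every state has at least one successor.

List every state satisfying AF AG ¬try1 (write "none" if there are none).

none

States satisfying AG ¬try1: ∅.
States satisfying AF AG ¬try1: ∅.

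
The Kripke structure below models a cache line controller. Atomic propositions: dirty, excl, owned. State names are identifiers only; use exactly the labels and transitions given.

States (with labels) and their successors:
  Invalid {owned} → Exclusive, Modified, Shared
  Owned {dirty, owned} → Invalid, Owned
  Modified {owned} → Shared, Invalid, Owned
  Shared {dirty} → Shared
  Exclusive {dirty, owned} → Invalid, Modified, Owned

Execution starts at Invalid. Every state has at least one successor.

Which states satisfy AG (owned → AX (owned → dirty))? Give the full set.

{Shared}

States satisfying owned → AX (owned → dirty): {Shared}.
States satisfying AG (owned → AX (owned → dirty)): {Shared}.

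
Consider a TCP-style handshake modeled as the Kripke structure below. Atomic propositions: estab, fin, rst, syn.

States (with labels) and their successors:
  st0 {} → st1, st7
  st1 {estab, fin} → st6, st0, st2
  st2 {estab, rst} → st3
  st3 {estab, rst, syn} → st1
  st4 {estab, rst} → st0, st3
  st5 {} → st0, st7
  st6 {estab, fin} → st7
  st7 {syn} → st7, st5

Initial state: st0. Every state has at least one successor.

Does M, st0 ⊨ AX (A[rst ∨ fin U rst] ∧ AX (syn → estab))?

No

States satisfying A[rst ∨ fin U rst] ∧ AX (syn → estab): {st2, st3, st4}.
States satisfying AX (A[rst ∨ fin U rst] ∧ AX (syn → estab)): {st2}.
st0 ∉ Sat(AX (A[rst ∨ fin U rst] ∧ AX (syn → estab))).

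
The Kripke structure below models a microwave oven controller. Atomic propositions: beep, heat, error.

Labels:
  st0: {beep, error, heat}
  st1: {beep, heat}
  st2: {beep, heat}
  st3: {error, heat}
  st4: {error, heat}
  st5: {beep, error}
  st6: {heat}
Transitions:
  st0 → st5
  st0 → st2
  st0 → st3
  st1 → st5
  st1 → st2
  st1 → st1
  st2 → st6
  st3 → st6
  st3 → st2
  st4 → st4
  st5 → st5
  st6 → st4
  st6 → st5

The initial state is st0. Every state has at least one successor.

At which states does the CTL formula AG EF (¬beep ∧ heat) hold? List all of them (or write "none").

{st4}

States satisfying EF (¬beep ∧ heat): {st0, st1, st2, st3, st4, st6}.
States satisfying AG EF (¬beep ∧ heat): {st4}.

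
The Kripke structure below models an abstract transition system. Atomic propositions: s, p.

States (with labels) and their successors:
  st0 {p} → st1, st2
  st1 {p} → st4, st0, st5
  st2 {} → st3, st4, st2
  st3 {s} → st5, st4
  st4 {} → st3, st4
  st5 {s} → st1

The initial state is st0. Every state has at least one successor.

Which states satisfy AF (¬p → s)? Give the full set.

{st0, st1, st3, st5}

States satisfying ¬p → s: {st0, st1, st3, st5}.
States satisfying AF (¬p → s): {st0, st1, st3, st5}.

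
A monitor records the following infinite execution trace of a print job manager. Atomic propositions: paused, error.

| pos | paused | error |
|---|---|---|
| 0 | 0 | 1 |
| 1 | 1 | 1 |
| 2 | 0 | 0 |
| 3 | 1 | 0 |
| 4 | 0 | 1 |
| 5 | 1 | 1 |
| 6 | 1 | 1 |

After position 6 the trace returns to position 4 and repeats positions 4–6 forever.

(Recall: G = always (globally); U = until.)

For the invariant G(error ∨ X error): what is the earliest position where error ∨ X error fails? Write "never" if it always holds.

Check error ∨ X error at each position in order: 0 ✓, 1 ✓.
At position 2 the labels are {} and the next position 3 has {paused}, so error ∨ X error is false there. This is the first violation.

2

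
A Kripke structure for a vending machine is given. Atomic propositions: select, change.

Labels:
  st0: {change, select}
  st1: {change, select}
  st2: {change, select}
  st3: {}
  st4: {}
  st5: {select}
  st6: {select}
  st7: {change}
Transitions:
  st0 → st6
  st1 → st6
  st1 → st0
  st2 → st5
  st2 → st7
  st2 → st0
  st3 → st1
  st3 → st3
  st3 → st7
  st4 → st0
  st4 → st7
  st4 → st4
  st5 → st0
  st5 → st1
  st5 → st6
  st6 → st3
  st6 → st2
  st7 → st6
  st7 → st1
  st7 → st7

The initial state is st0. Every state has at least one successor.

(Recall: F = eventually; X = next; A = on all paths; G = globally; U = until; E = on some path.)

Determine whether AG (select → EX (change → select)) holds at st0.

Satisfied

States satisfying select → EX (change → select): {st0, st1, st2, st3, st4, st5, st6, st7}.
States satisfying AG (select → EX (change → select)): {st0, st1, st2, st3, st4, st5, st6, st7}.
Every state reachable from st0 satisfies select → EX (change → select).
st0 ∈ Sat(AG (select → EX (change → select))).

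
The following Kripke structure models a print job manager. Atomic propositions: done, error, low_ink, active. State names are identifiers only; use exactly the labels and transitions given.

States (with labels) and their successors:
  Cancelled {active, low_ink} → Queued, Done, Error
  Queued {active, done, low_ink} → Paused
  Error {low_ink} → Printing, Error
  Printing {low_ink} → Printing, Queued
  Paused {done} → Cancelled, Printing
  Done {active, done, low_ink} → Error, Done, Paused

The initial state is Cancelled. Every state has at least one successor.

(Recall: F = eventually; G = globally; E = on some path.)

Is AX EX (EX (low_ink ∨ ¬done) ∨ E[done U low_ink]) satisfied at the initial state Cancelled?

States satisfying EX (EX (low_ink ∨ ¬done) ∨ E[done U low_ink]): {Cancelled, Queued, Error, Printing, Paused, Done}.
States satisfying AX EX (EX (low_ink ∨ ¬done) ∨ E[done U low_ink]): {Cancelled, Queued, Error, Printing, Paused, Done}.
Cancelled ∈ Sat(AX EX (EX (low_ink ∨ ¬done) ∨ E[done U low_ink])).

Yes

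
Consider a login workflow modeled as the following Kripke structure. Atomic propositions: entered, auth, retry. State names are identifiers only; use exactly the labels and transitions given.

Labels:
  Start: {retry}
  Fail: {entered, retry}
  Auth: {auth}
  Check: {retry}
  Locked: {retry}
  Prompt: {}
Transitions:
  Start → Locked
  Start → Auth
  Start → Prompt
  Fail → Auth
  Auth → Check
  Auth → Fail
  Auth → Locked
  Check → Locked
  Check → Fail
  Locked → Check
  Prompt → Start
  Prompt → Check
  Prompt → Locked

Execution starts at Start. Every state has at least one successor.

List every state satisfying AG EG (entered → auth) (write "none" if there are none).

none

States satisfying EG (entered → auth): {Start, Auth, Check, Locked, Prompt}.
States satisfying AG EG (entered → auth): ∅.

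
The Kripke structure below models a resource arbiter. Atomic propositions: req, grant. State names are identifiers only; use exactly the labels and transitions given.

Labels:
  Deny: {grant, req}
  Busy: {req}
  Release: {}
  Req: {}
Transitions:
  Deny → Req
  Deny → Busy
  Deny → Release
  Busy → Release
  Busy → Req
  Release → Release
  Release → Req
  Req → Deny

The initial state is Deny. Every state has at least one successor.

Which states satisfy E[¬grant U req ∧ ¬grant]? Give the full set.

{Busy}

States satisfying ¬grant: {Busy, Release, Req}.
States satisfying req ∧ ¬grant: {Busy}.
States satisfying E[¬grant U req ∧ ¬grant]: {Busy}.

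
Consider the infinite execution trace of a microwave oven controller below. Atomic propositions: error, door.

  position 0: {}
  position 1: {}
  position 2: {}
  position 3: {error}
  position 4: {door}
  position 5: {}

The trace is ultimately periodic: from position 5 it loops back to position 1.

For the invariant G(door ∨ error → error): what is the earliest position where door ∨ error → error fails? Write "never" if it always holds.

Check door ∨ error → error at each position in order: 0 ✓, 1 ✓, 2 ✓, 3 ✓.
At position 4 the labels are {door}, so door ∨ error → error is false there. This is the first violation.

4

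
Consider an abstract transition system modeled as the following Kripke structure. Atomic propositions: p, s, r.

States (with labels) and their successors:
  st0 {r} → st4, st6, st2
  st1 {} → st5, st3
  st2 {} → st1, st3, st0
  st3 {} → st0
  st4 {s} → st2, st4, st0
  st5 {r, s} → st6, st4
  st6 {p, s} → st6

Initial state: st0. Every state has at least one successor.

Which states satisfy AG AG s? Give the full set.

States satisfying AG s: {st6}.
States satisfying AG AG s: {st6}.

{st6}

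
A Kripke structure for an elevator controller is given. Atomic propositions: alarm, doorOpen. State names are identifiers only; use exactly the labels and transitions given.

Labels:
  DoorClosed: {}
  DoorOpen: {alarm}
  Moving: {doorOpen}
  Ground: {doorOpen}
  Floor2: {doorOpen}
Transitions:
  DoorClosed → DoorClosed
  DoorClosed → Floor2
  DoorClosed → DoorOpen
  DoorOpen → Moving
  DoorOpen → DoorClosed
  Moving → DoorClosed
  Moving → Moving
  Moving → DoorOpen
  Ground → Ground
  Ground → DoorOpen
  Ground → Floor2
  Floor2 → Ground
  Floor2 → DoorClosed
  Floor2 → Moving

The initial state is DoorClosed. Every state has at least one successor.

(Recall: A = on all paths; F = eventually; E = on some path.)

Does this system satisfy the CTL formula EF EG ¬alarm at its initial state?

Holds

States satisfying EG ¬alarm: {DoorClosed, Moving, Ground, Floor2}.
States satisfying EF EG ¬alarm: {DoorClosed, DoorOpen, Moving, Ground, Floor2}.
Some path from DoorClosed reaches a state where EG ¬alarm holds.
DoorClosed ∈ Sat(EF EG ¬alarm).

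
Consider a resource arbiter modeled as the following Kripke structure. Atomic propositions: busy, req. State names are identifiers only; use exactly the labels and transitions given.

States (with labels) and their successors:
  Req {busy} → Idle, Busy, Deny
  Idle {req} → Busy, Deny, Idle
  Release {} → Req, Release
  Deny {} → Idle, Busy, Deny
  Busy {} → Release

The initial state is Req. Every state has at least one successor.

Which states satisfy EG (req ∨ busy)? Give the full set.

States satisfying req ∨ busy: {Req, Idle}.
States satisfying EG (req ∨ busy): {Req, Idle}.

{Req, Idle}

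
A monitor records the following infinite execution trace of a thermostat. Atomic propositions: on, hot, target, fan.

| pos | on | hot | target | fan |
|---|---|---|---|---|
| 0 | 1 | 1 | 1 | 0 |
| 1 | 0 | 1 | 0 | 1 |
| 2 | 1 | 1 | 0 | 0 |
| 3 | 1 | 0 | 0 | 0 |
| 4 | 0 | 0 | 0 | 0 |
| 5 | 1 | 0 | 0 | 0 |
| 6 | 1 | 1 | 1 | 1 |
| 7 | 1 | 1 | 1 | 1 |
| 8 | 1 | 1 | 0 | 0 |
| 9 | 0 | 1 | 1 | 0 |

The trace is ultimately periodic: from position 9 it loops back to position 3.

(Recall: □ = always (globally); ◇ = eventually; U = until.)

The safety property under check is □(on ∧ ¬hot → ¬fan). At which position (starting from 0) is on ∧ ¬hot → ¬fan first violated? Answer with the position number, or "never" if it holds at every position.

never

on ∧ ¬hot → ¬fan holds at every position 0..9, and those are all the positions the trace ever visits, so the invariant □(on ∧ ¬hot → ¬fan) is never violated.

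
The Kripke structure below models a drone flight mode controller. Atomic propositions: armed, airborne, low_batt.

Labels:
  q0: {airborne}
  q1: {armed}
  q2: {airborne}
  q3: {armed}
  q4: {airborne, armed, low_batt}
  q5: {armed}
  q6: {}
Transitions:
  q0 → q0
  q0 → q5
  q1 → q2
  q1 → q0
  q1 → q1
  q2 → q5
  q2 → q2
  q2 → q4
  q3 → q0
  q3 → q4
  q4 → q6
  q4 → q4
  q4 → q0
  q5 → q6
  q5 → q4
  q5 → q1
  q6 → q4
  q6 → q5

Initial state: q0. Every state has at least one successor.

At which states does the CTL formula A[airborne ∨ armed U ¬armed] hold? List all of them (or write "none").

{q0, q2, q6}

States satisfying airborne ∨ armed: {q0, q1, q2, q3, q4, q5}.
States satisfying ¬armed: {q0, q2, q6}.
States satisfying A[airborne ∨ armed U ¬armed]: {q0, q2, q6}.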